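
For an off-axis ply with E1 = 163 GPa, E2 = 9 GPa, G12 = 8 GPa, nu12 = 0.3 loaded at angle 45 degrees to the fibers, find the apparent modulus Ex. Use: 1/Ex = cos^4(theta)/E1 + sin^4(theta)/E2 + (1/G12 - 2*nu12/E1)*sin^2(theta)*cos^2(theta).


cos^4(45) = 0.25, sin^4(45) = 0.25, sin^2(45)*cos^2(45) = 0.25
1/G12 - 2*nu12/E1 = 1/8 - 2*0.3/163 = 0.121319 GPa^-1
1/Ex = 0.25/163 + 0.25/9 + 0.121319*0.25 = 0.0596413 GPa^-1
Ex = 16.77 GPa

16.77 GPa


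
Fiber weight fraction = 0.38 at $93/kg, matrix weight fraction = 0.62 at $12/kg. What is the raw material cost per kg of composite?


Cost = cost_f*Wf + cost_m*Wm = 93*0.38 + 12*0.62 = $42.78/kg

$42.78/kg


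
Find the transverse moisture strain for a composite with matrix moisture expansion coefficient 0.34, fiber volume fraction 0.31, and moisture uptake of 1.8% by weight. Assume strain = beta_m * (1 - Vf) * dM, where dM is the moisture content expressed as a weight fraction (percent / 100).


dM = 1.8/100 = 0.018
strain = beta_m * (1-Vf) * dM = 0.34 * 0.69 * 0.018 = 0.0042228

0.0042228


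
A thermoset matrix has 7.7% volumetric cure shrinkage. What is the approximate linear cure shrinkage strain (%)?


Linear shrinkage ≈ vol_shrink/3 = 7.7/3 = 2.567%

2.567%


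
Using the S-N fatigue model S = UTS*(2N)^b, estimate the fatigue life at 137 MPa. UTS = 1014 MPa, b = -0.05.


N = 0.5 * (S/UTS)^(1/b) = 0.5 * (137/1014)^(1/-0.05) = 1.2171e+17 cycles

1.2171e+17 cycles


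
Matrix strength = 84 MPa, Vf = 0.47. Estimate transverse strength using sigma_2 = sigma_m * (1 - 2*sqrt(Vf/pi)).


factor = 1 - 2*sqrt(0.47/pi) = 0.2264
sigma_2 = 84 * 0.2264 = 19.02 MPa

19.02 MPa


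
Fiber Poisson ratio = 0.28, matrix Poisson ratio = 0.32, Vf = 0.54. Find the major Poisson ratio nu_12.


nu_12 = nu_f*Vf + nu_m*(1-Vf) = 0.28*0.54 + 0.32*0.46 = 0.2984

0.2984


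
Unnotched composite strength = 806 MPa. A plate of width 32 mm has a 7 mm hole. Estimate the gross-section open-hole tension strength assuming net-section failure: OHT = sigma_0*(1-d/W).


OHT = sigma_0*(1-d/W) = 806*(1-7/32) = 629.7 MPa

629.7 MPa


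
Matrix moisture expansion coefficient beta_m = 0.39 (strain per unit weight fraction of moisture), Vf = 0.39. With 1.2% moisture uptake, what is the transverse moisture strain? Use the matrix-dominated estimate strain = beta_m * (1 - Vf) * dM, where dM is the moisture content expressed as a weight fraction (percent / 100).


dM = 1.2/100 = 0.012
strain = beta_m * (1-Vf) * dM = 0.39 * 0.61 * 0.012 = 0.0028548

0.0028548


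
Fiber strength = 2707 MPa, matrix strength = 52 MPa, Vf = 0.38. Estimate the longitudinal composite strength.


sigma_1 = sigma_f*Vf + sigma_m*(1-Vf) = 2707*0.38 + 52*0.62 = 1060.9 MPa

1060.9 MPa


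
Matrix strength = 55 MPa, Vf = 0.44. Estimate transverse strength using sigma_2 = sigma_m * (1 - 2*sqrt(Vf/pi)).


factor = 1 - 2*sqrt(0.44/pi) = 0.2515
sigma_2 = 55 * 0.2515 = 13.83 MPa

13.83 MPa


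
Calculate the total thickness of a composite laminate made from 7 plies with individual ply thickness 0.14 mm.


h = n * t_ply = 7 * 0.14 = 0.98 mm

0.98 mm


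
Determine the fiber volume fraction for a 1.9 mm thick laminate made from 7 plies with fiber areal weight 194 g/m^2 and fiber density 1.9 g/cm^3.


Vf = n * FAW / (rho_f * h * 1000) = 7 * 194 / (1.9 * 1.9 * 1000) = 0.3762

0.3762


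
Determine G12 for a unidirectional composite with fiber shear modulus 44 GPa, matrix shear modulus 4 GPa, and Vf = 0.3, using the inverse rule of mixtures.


1/G12 = Vf/Gf + (1-Vf)/Gm = 0.3/44 + 0.7/4
G12 = 5.5 GPa

5.5 GPa


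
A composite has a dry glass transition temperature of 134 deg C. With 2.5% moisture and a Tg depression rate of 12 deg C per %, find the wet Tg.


Tg_wet = Tg_dry - k*moisture = 134 - 12*2.5 = 104.0 deg C

104.0 deg C


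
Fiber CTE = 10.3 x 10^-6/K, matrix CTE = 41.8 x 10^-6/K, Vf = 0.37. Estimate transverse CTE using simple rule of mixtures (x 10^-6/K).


alpha_2 = alpha_f*Vf + alpha_m*(1-Vf) = 10.3*0.37 + 41.8*0.63 = 30.1 x 10^-6/K

30.1 x 10^-6/K


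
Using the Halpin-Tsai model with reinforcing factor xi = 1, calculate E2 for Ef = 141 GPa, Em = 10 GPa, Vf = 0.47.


eta = (Ef/Em - 1)/(Ef/Em + xi) = (14.1 - 1)/(14.1 + 1) = 0.8675
E2 = Em*(1+xi*eta*Vf)/(1-eta*Vf) = 23.77 GPa

23.77 GPa


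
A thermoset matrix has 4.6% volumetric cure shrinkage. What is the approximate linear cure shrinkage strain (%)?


Linear shrinkage ≈ vol_shrink/3 = 4.6/3 = 1.533%

1.533%


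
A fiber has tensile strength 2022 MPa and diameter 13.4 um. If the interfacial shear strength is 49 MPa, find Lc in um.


Lc = sigma_f * d / (2 * tau_i) = 2022 * 13.4 / (2 * 49) = 276.5 um

276.5 um


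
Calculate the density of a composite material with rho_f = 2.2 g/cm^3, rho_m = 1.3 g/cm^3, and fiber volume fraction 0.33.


rho_c = rho_f*Vf + rho_m*(1-Vf) = 2.2*0.33 + 1.3*0.67 = 1.597 g/cm^3

1.597 g/cm^3


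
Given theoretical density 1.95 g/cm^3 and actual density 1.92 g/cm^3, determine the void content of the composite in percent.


Void% = (rho_theo - rho_actual)/rho_theo * 100 = (1.95 - 1.92)/1.95 * 100 = 1.54%

1.54%


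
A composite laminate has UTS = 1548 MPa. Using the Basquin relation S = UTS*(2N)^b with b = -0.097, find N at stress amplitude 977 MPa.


N = 0.5 * (S/UTS)^(1/b) = 0.5 * (977/1548)^(1/-0.097) = 57.4846 cycles

57.4846 cycles


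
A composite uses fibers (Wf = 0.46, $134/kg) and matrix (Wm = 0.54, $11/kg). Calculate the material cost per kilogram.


Cost = cost_f*Wf + cost_m*Wm = 134*0.46 + 11*0.54 = $67.58/kg

$67.58/kg


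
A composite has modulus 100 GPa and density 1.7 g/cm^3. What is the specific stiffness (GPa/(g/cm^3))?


Specific stiffness = E/rho = 100/1.7 = 58.8 GPa/(g/cm^3)

58.8 GPa/(g/cm^3)


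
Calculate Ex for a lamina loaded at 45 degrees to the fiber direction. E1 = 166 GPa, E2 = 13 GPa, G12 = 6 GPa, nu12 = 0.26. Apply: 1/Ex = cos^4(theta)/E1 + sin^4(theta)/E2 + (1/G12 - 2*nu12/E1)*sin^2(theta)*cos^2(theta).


cos^4(45) = 0.25, sin^4(45) = 0.25, sin^2(45)*cos^2(45) = 0.25
1/G12 - 2*nu12/E1 = 1/6 - 2*0.26/166 = 0.163534 GPa^-1
1/Ex = 0.25/166 + 0.25/13 + 0.163534*0.25 = 0.0616203 GPa^-1
Ex = 16.23 GPa

16.23 GPa


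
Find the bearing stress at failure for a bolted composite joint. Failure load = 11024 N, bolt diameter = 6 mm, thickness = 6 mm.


sigma_br = F/(d*h) = 11024/(6*6) = 306.2 MPa

306.2 MPa


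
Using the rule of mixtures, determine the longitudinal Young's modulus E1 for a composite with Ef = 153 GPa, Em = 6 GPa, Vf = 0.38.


E1 = Ef*Vf + Em*(1-Vf) = 153*0.38 + 6*0.62 = 61.86 GPa

61.86 GPa


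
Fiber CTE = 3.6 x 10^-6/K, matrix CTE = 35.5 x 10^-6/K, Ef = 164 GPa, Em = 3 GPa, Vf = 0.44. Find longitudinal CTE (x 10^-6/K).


E1 = Ef*Vf + Em*(1-Vf) = 73.84
alpha_1 = (alpha_f*Ef*Vf + alpha_m*Em*(1-Vf))/E1 = 4.33 x 10^-6/K

4.33 x 10^-6/K


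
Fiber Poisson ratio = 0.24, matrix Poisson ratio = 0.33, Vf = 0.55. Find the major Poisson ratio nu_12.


nu_12 = nu_f*Vf + nu_m*(1-Vf) = 0.24*0.55 + 0.33*0.45 = 0.2805

0.2805


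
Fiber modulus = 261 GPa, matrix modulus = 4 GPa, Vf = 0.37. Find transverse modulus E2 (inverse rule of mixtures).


1/E2 = Vf/Ef + (1-Vf)/Em = 0.37/261 + 0.63/4
E2 = 6.29 GPa

6.29 GPa


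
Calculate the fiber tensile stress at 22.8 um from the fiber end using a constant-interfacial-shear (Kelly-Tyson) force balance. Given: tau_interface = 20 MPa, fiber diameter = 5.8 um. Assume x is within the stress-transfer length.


Force balance: sigma_f * (pi*d^2/4) = tau * (pi*d) * x  ->  sigma_f = 4 * tau * x / d
sigma_f = 4 * 20 * 22.8 / 5.8 = 314.5 MPa

314.5 MPa


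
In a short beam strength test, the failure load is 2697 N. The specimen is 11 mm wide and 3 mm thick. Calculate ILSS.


ILSS = 3F/(4bh) = 3*2697/(4*11*3) = 61.3 MPa

61.3 MPa


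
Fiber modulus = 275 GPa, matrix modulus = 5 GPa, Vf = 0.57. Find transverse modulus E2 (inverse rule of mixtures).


1/E2 = Vf/Ef + (1-Vf)/Em = 0.57/275 + 0.43/5
E2 = 11.35 GPa

11.35 GPa


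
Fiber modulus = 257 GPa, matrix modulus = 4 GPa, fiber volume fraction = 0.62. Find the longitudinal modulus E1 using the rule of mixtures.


E1 = Ef*Vf + Em*(1-Vf) = 257*0.62 + 4*0.38 = 160.86 GPa

160.86 GPa


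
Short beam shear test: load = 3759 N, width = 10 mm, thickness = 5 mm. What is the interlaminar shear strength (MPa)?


ILSS = 3F/(4bh) = 3*3759/(4*10*5) = 56.39 MPa

56.39 MPa


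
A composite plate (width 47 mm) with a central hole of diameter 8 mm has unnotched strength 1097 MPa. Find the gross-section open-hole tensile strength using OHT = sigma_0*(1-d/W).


OHT = sigma_0*(1-d/W) = 1097*(1-8/47) = 910.3 MPa

910.3 MPa


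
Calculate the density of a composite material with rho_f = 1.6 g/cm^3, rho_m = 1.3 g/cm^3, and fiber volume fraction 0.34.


rho_c = rho_f*Vf + rho_m*(1-Vf) = 1.6*0.34 + 1.3*0.66 = 1.402 g/cm^3

1.402 g/cm^3


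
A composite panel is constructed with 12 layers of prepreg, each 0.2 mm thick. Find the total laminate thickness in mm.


h = n * t_ply = 12 * 0.2 = 2.4 mm

2.4 mm


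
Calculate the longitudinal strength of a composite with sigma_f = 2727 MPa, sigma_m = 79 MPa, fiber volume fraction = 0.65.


sigma_1 = sigma_f*Vf + sigma_m*(1-Vf) = 2727*0.65 + 79*0.35 = 1800.2 MPa

1800.2 MPa


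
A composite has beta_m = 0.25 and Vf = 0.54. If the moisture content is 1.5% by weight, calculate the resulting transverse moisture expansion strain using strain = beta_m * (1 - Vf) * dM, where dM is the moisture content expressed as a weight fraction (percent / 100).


dM = 1.5/100 = 0.015
strain = beta_m * (1-Vf) * dM = 0.25 * 0.46 * 0.015 = 0.001725

0.001725


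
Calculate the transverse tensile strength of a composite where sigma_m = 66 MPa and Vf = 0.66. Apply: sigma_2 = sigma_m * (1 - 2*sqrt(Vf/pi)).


factor = 1 - 2*sqrt(0.66/pi) = 0.0833
sigma_2 = 66 * 0.0833 = 5.5 MPa

5.5 MPa


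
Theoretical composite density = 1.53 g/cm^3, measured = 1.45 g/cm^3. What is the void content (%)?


Void% = (rho_theo - rho_actual)/rho_theo * 100 = (1.53 - 1.45)/1.53 * 100 = 5.23%

5.23%


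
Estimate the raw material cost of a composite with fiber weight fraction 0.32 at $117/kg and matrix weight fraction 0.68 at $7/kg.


Cost = cost_f*Wf + cost_m*Wm = 117*0.32 + 7*0.68 = $42.2/kg

$42.2/kg


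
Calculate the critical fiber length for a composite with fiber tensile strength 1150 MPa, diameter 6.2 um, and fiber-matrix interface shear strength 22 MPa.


Lc = sigma_f * d / (2 * tau_i) = 1150 * 6.2 / (2 * 22) = 162.0 um

162.0 um


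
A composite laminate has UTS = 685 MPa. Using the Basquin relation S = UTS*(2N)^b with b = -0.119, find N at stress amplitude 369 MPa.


N = 0.5 * (S/UTS)^(1/b) = 0.5 * (369/685)^(1/-0.119) = 90.5008 cycles

90.5008 cycles


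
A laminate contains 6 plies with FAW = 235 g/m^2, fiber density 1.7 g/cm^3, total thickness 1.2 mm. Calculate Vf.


Vf = n * FAW / (rho_f * h * 1000) = 6 * 235 / (1.7 * 1.2 * 1000) = 0.6912

0.6912


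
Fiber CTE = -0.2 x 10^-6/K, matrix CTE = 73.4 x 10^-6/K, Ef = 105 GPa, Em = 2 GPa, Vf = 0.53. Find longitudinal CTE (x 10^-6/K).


E1 = Ef*Vf + Em*(1-Vf) = 56.59
alpha_1 = (alpha_f*Ef*Vf + alpha_m*Em*(1-Vf))/E1 = 1.02 x 10^-6/K

1.02 x 10^-6/K


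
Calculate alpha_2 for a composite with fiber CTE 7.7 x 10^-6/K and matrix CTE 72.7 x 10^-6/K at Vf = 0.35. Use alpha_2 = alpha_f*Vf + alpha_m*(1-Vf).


alpha_2 = alpha_f*Vf + alpha_m*(1-Vf) = 7.7*0.35 + 72.7*0.65 = 50.0 x 10^-6/K

50.0 x 10^-6/K


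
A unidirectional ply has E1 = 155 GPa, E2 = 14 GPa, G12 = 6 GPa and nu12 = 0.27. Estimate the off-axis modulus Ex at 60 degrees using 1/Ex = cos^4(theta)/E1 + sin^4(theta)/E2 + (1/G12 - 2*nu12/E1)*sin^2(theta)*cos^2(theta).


cos^4(60) = 0.0625, sin^4(60) = 0.5625, sin^2(60)*cos^2(60) = 0.1875
1/G12 - 2*nu12/E1 = 1/6 - 2*0.27/155 = 0.163183 GPa^-1
1/Ex = 0.0625/155 + 0.5625/14 + 0.163183*0.1875 = 0.0711786 GPa^-1
Ex = 14.05 GPa

14.05 GPa


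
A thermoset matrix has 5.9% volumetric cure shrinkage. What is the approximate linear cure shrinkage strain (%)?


Linear shrinkage ≈ vol_shrink/3 = 5.9/3 = 1.967%

1.967%


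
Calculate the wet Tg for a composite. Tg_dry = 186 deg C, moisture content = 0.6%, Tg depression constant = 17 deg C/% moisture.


Tg_wet = Tg_dry - k*moisture = 186 - 17*0.6 = 175.8 deg C

175.8 deg C


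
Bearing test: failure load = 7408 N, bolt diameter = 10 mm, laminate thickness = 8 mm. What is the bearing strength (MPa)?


sigma_br = F/(d*h) = 7408/(10*8) = 92.6 MPa

92.6 MPa


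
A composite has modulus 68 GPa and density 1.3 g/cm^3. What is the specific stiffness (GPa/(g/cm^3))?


Specific stiffness = E/rho = 68/1.3 = 52.3 GPa/(g/cm^3)

52.3 GPa/(g/cm^3)


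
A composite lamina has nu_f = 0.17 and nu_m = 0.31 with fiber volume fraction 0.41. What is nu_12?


nu_12 = nu_f*Vf + nu_m*(1-Vf) = 0.17*0.41 + 0.31*0.59 = 0.2526

0.2526


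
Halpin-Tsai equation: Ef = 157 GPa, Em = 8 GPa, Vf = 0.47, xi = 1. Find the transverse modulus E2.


eta = (Ef/Em - 1)/(Ef/Em + xi) = (19.625 - 1)/(19.625 + 1) = 0.903
E2 = Em*(1+xi*eta*Vf)/(1-eta*Vf) = 19.8 GPa

19.8 GPa


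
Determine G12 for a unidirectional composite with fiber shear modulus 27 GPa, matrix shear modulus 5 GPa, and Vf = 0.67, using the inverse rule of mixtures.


1/G12 = Vf/Gf + (1-Vf)/Gm = 0.67/27 + 0.33/5
G12 = 11.01 GPa

11.01 GPa


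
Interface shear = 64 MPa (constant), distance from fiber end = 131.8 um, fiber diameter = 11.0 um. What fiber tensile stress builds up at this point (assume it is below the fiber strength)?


Force balance: sigma_f * (pi*d^2/4) = tau * (pi*d) * x  ->  sigma_f = 4 * tau * x / d
sigma_f = 4 * 64 * 131.8 / 11.0 = 3067.3 MPa

3067.3 MPa


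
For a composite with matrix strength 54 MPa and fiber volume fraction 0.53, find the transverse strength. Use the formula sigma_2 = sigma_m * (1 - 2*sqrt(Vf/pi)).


factor = 1 - 2*sqrt(0.53/pi) = 0.1785
sigma_2 = 54 * 0.1785 = 9.64 MPa

9.64 MPa


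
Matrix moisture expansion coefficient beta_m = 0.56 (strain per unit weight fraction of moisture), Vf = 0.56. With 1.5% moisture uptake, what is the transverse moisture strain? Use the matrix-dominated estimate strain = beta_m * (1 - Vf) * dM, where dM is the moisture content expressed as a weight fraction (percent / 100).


dM = 1.5/100 = 0.015
strain = beta_m * (1-Vf) * dM = 0.56 * 0.44 * 0.015 = 0.003696

0.003696


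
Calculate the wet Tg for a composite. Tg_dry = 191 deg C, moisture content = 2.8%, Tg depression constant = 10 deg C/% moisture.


Tg_wet = Tg_dry - k*moisture = 191 - 10*2.8 = 163.0 deg C

163.0 deg C


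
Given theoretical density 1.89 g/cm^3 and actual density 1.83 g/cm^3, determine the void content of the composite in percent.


Void% = (rho_theo - rho_actual)/rho_theo * 100 = (1.89 - 1.83)/1.89 * 100 = 3.17%

3.17%


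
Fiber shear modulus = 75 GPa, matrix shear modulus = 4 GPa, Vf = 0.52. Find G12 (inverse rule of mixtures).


1/G12 = Vf/Gf + (1-Vf)/Gm = 0.52/75 + 0.48/4
G12 = 7.88 GPa

7.88 GPa


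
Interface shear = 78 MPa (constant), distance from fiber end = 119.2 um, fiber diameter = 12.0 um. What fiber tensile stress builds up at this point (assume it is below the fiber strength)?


Force balance: sigma_f * (pi*d^2/4) = tau * (pi*d) * x  ->  sigma_f = 4 * tau * x / d
sigma_f = 4 * 78 * 119.2 / 12.0 = 3099.2 MPa

3099.2 MPa


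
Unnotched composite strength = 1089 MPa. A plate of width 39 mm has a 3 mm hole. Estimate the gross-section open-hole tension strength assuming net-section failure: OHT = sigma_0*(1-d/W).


OHT = sigma_0*(1-d/W) = 1089*(1-3/39) = 1005.2 MPa

1005.2 MPa


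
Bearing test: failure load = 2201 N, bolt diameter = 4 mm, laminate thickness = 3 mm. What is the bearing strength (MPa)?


sigma_br = F/(d*h) = 2201/(4*3) = 183.4 MPa

183.4 MPa


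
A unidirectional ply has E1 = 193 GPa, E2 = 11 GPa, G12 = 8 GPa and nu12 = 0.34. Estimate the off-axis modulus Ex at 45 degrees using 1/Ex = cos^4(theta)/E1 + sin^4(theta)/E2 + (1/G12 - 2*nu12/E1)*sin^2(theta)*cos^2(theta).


cos^4(45) = 0.25, sin^4(45) = 0.25, sin^2(45)*cos^2(45) = 0.25
1/G12 - 2*nu12/E1 = 1/8 - 2*0.34/193 = 0.121477 GPa^-1
1/Ex = 0.25/193 + 0.25/11 + 0.121477*0.25 = 0.0543918 GPa^-1
Ex = 18.39 GPa

18.39 GPa


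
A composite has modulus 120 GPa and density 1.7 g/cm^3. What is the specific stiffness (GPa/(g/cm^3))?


Specific stiffness = E/rho = 120/1.7 = 70.6 GPa/(g/cm^3)

70.6 GPa/(g/cm^3)


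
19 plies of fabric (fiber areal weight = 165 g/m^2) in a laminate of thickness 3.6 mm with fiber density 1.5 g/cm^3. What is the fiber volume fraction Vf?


Vf = n * FAW / (rho_f * h * 1000) = 19 * 165 / (1.5 * 3.6 * 1000) = 0.5806

0.5806


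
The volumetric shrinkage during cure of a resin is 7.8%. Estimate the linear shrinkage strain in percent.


Linear shrinkage ≈ vol_shrink/3 = 7.8/3 = 2.6%

2.6%


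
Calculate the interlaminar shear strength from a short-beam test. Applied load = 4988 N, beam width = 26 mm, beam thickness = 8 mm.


ILSS = 3F/(4bh) = 3*4988/(4*26*8) = 17.99 MPa

17.99 MPa


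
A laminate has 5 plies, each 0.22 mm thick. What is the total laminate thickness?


h = n * t_ply = 5 * 0.22 = 1.1 mm

1.1 mm


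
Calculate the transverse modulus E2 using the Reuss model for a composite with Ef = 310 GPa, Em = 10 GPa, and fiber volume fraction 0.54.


1/E2 = Vf/Ef + (1-Vf)/Em = 0.54/310 + 0.46/10
E2 = 20.95 GPa

20.95 GPa


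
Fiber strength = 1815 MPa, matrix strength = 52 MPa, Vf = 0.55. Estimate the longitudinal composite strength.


sigma_1 = sigma_f*Vf + sigma_m*(1-Vf) = 1815*0.55 + 52*0.45 = 1021.7 MPa

1021.7 MPa


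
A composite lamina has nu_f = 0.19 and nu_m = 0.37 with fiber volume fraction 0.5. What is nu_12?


nu_12 = nu_f*Vf + nu_m*(1-Vf) = 0.19*0.5 + 0.37*0.5 = 0.28

0.28


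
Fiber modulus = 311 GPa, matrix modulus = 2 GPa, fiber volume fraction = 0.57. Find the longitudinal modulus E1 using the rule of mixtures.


E1 = Ef*Vf + Em*(1-Vf) = 311*0.57 + 2*0.43 = 178.13 GPa

178.13 GPa


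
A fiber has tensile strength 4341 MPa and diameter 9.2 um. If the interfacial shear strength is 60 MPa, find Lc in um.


Lc = sigma_f * d / (2 * tau_i) = 4341 * 9.2 / (2 * 60) = 332.8 um

332.8 um


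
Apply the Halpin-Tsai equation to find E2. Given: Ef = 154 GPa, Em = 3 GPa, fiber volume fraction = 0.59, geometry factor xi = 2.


eta = (Ef/Em - 1)/(Ef/Em + xi) = (51.3333 - 1)/(51.3333 + 2) = 0.9438
E2 = Em*(1+xi*eta*Vf)/(1-eta*Vf) = 14.31 GPa

14.31 GPa


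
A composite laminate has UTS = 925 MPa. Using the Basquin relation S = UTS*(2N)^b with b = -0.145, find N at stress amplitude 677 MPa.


N = 0.5 * (S/UTS)^(1/b) = 0.5 * (677/925)^(1/-0.145) = 4.3035 cycles

4.3035 cycles


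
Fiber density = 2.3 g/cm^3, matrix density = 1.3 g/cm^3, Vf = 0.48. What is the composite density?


rho_c = rho_f*Vf + rho_m*(1-Vf) = 2.3*0.48 + 1.3*0.52 = 1.78 g/cm^3

1.78 g/cm^3


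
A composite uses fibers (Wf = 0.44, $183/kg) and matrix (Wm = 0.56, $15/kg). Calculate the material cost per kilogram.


Cost = cost_f*Wf + cost_m*Wm = 183*0.44 + 15*0.56 = $88.92/kg

$88.92/kg


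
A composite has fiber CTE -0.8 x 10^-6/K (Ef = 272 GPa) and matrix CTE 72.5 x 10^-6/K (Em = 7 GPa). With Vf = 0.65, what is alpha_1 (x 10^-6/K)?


E1 = Ef*Vf + Em*(1-Vf) = 179.25
alpha_1 = (alpha_f*Ef*Vf + alpha_m*Em*(1-Vf))/E1 = 0.2 x 10^-6/K

0.2 x 10^-6/K


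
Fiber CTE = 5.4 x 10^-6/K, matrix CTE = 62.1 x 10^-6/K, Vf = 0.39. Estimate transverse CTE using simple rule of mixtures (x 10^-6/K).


alpha_2 = alpha_f*Vf + alpha_m*(1-Vf) = 5.4*0.39 + 62.1*0.61 = 40.0 x 10^-6/K

40.0 x 10^-6/K


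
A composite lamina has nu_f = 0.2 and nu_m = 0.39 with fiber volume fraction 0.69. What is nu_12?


nu_12 = nu_f*Vf + nu_m*(1-Vf) = 0.2*0.69 + 0.39*0.31 = 0.2589

0.2589


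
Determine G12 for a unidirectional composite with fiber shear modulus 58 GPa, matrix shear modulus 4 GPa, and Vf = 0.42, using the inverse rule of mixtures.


1/G12 = Vf/Gf + (1-Vf)/Gm = 0.42/58 + 0.58/4
G12 = 6.57 GPa

6.57 GPa


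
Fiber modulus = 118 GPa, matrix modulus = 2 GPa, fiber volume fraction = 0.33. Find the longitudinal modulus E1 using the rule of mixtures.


E1 = Ef*Vf + Em*(1-Vf) = 118*0.33 + 2*0.67 = 40.28 GPa

40.28 GPa


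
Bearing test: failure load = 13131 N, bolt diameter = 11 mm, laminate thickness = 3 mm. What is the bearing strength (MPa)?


sigma_br = F/(d*h) = 13131/(11*3) = 397.9 MPa

397.9 MPa


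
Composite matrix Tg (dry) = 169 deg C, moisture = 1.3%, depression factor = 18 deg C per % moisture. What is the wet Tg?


Tg_wet = Tg_dry - k*moisture = 169 - 18*1.3 = 145.6 deg C

145.6 deg C


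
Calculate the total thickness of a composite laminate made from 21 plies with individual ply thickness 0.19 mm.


h = n * t_ply = 21 * 0.19 = 3.99 mm

3.99 mm


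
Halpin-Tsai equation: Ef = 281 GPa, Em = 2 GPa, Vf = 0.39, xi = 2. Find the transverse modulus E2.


eta = (Ef/Em - 1)/(Ef/Em + xi) = (140.5 - 1)/(140.5 + 2) = 0.9789
E2 = Em*(1+xi*eta*Vf)/(1-eta*Vf) = 5.71 GPa

5.71 GPa


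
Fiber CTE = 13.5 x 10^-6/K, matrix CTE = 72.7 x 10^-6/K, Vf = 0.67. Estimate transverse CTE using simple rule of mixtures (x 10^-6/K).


alpha_2 = alpha_f*Vf + alpha_m*(1-Vf) = 13.5*0.67 + 72.7*0.33 = 33.0 x 10^-6/K

33.0 x 10^-6/K


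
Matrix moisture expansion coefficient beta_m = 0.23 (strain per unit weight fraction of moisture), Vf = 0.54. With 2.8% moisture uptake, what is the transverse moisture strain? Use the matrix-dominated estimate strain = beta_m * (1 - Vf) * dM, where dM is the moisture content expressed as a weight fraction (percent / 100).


dM = 2.8/100 = 0.028
strain = beta_m * (1-Vf) * dM = 0.23 * 0.46 * 0.028 = 0.0029624

0.0029624


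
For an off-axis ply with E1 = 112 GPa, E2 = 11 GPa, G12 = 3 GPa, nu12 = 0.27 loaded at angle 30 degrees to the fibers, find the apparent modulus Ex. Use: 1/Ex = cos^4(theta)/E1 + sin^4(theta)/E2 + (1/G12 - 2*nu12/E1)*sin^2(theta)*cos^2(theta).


cos^4(30) = 0.5625, sin^4(30) = 0.0625, sin^2(30)*cos^2(30) = 0.1875
1/G12 - 2*nu12/E1 = 1/3 - 2*0.27/112 = 0.328512 GPa^-1
1/Ex = 0.5625/112 + 0.0625/11 + 0.328512*0.1875 = 0.0723001 GPa^-1
Ex = 13.83 GPa

13.83 GPa


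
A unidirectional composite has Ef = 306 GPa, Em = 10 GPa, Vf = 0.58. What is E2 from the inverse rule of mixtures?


1/E2 = Vf/Ef + (1-Vf)/Em = 0.58/306 + 0.42/10
E2 = 22.78 GPa

22.78 GPa


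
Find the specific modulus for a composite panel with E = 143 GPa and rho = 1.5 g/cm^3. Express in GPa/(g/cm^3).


Specific stiffness = E/rho = 143/1.5 = 95.3 GPa/(g/cm^3)

95.3 GPa/(g/cm^3)


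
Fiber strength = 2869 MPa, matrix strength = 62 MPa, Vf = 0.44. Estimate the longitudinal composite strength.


sigma_1 = sigma_f*Vf + sigma_m*(1-Vf) = 2869*0.44 + 62*0.56 = 1297.1 MPa

1297.1 MPa


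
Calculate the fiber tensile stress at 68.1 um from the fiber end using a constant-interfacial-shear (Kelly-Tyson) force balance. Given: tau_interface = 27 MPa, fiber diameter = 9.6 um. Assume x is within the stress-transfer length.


Force balance: sigma_f * (pi*d^2/4) = tau * (pi*d) * x  ->  sigma_f = 4 * tau * x / d
sigma_f = 4 * 27 * 68.1 / 9.6 = 766.1 MPa

766.1 MPa


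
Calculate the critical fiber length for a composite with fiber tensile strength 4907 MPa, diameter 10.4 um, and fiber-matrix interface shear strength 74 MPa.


Lc = sigma_f * d / (2 * tau_i) = 4907 * 10.4 / (2 * 74) = 344.8 um

344.8 um


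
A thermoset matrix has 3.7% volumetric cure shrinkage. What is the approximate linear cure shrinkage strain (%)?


Linear shrinkage ≈ vol_shrink/3 = 3.7/3 = 1.233%

1.233%


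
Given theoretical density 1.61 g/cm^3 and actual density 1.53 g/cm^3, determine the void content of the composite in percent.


Void% = (rho_theo - rho_actual)/rho_theo * 100 = (1.61 - 1.53)/1.61 * 100 = 4.97%

4.97%


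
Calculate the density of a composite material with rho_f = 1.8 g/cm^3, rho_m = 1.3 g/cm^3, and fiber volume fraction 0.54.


rho_c = rho_f*Vf + rho_m*(1-Vf) = 1.8*0.54 + 1.3*0.46 = 1.57 g/cm^3

1.57 g/cm^3


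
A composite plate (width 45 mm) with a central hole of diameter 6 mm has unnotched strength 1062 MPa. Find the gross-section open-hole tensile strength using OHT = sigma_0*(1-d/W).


OHT = sigma_0*(1-d/W) = 1062*(1-6/45) = 920.4 MPa

920.4 MPa


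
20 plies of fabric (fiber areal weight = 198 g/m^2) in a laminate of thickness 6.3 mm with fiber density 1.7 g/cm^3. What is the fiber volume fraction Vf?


Vf = n * FAW / (rho_f * h * 1000) = 20 * 198 / (1.7 * 6.3 * 1000) = 0.3697

0.3697


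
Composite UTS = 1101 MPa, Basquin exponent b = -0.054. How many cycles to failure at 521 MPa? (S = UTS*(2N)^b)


N = 0.5 * (S/UTS)^(1/b) = 0.5 * (521/1101)^(1/-0.054) = 520661.0734 cycles

520661.0734 cycles


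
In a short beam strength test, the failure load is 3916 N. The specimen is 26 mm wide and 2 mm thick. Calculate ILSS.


ILSS = 3F/(4bh) = 3*3916/(4*26*2) = 56.48 MPa

56.48 MPa


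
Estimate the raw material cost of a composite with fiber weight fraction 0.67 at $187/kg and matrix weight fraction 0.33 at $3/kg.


Cost = cost_f*Wf + cost_m*Wm = 187*0.67 + 3*0.33 = $126.28/kg

$126.28/kg


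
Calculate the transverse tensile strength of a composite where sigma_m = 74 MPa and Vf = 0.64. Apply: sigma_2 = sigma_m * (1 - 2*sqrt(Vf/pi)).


factor = 1 - 2*sqrt(0.64/pi) = 0.0973
sigma_2 = 74 * 0.0973 = 7.2 MPa

7.2 MPa


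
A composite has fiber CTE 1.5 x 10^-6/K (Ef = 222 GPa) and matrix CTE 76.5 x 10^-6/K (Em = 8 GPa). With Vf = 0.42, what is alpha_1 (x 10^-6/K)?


E1 = Ef*Vf + Em*(1-Vf) = 97.88
alpha_1 = (alpha_f*Ef*Vf + alpha_m*Em*(1-Vf))/E1 = 5.06 x 10^-6/K

5.06 x 10^-6/K


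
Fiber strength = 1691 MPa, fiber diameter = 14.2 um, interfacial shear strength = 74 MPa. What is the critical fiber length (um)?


Lc = sigma_f * d / (2 * tau_i) = 1691 * 14.2 / (2 * 74) = 162.2 um

162.2 um


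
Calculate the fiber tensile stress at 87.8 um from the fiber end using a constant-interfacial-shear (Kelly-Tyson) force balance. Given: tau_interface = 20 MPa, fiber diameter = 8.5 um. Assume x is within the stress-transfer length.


Force balance: sigma_f * (pi*d^2/4) = tau * (pi*d) * x  ->  sigma_f = 4 * tau * x / d
sigma_f = 4 * 20 * 87.8 / 8.5 = 826.4 MPa

826.4 MPa


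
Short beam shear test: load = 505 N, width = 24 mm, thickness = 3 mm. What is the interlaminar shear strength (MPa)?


ILSS = 3F/(4bh) = 3*505/(4*24*3) = 5.26 MPa

5.26 MPa


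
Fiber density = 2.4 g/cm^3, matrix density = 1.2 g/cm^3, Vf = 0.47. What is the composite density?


rho_c = rho_f*Vf + rho_m*(1-Vf) = 2.4*0.47 + 1.2*0.53 = 1.764 g/cm^3

1.764 g/cm^3


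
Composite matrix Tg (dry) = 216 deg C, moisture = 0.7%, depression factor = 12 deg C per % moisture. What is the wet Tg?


Tg_wet = Tg_dry - k*moisture = 216 - 12*0.7 = 207.6 deg C

207.6 deg C


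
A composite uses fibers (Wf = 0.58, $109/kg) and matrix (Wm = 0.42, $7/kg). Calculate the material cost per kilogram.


Cost = cost_f*Wf + cost_m*Wm = 109*0.58 + 7*0.42 = $66.16/kg

$66.16/kg


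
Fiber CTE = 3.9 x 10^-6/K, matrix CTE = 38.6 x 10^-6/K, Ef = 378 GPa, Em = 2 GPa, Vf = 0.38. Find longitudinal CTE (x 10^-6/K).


E1 = Ef*Vf + Em*(1-Vf) = 144.88
alpha_1 = (alpha_f*Ef*Vf + alpha_m*Em*(1-Vf))/E1 = 4.2 x 10^-6/K

4.2 x 10^-6/K


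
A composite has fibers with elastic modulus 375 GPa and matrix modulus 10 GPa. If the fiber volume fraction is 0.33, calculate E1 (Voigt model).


E1 = Ef*Vf + Em*(1-Vf) = 375*0.33 + 10*0.67 = 130.45 GPa

130.45 GPa


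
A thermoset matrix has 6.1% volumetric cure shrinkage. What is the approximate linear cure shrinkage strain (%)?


Linear shrinkage ≈ vol_shrink/3 = 6.1/3 = 2.033%

2.033%


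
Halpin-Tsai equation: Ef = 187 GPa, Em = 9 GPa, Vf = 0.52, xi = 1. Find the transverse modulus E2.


eta = (Ef/Em - 1)/(Ef/Em + xi) = (20.7778 - 1)/(20.7778 + 1) = 0.9082
E2 = Em*(1+xi*eta*Vf)/(1-eta*Vf) = 25.11 GPa

25.11 GPa


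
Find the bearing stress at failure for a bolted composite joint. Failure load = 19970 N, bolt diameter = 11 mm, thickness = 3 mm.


sigma_br = F/(d*h) = 19970/(11*3) = 605.2 MPa

605.2 MPa


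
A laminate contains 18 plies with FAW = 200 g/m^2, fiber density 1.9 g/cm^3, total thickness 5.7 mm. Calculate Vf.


Vf = n * FAW / (rho_f * h * 1000) = 18 * 200 / (1.9 * 5.7 * 1000) = 0.3324

0.3324


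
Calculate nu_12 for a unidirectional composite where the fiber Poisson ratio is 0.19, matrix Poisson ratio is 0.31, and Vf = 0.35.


nu_12 = nu_f*Vf + nu_m*(1-Vf) = 0.19*0.35 + 0.31*0.65 = 0.268

0.268


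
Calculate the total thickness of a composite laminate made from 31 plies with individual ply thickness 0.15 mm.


h = n * t_ply = 31 * 0.15 = 4.65 mm

4.65 mm


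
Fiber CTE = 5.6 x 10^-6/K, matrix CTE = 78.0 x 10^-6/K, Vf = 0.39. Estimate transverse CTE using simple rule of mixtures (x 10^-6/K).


alpha_2 = alpha_f*Vf + alpha_m*(1-Vf) = 5.6*0.39 + 78.0*0.61 = 49.8 x 10^-6/K

49.8 x 10^-6/K


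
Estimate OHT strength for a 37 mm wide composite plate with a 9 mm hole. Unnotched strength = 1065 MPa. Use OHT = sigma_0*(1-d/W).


OHT = sigma_0*(1-d/W) = 1065*(1-9/37) = 805.9 MPa

805.9 MPa


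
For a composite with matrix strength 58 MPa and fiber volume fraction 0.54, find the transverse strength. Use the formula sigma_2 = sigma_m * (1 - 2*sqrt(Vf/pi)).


factor = 1 - 2*sqrt(0.54/pi) = 0.1708
sigma_2 = 58 * 0.1708 = 9.91 MPa

9.91 MPa


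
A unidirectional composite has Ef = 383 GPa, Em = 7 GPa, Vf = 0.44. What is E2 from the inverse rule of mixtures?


1/E2 = Vf/Ef + (1-Vf)/Em = 0.44/383 + 0.56/7
E2 = 12.32 GPa

12.32 GPa


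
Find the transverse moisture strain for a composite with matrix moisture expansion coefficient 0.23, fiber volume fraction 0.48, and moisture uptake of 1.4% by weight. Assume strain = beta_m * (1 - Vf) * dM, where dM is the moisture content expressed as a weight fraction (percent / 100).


dM = 1.4/100 = 0.014
strain = beta_m * (1-Vf) * dM = 0.23 * 0.52 * 0.014 = 0.0016744

0.0016744


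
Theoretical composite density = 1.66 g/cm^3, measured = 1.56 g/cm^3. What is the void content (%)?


Void% = (rho_theo - rho_actual)/rho_theo * 100 = (1.66 - 1.56)/1.66 * 100 = 6.02%

6.02%


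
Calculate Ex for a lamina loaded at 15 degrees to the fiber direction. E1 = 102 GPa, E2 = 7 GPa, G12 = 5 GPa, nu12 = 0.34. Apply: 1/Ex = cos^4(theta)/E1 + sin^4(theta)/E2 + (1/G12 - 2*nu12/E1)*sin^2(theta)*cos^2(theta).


cos^4(15) = 0.870513, sin^4(15) = 0.004487, sin^2(15)*cos^2(15) = 0.0625
1/G12 - 2*nu12/E1 = 1/5 - 2*0.34/102 = 0.193333 GPa^-1
1/Ex = 0.870513/102 + 0.004487/7 + 0.193333*0.0625 = 0.0212588 GPa^-1
Ex = 47.04 GPa

47.04 GPa


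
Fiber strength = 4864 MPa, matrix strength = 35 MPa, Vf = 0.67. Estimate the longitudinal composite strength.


sigma_1 = sigma_f*Vf + sigma_m*(1-Vf) = 4864*0.67 + 35*0.33 = 3270.4 MPa

3270.4 MPa


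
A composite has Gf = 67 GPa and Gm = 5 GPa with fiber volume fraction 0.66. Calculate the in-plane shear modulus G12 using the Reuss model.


1/G12 = Vf/Gf + (1-Vf)/Gm = 0.66/67 + 0.34/5
G12 = 12.85 GPa

12.85 GPa


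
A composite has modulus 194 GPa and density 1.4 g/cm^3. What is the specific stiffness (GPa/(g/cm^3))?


Specific stiffness = E/rho = 194/1.4 = 138.6 GPa/(g/cm^3)

138.6 GPa/(g/cm^3)


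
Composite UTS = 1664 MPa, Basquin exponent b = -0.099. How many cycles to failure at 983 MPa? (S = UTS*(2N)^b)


N = 0.5 * (S/UTS)^(1/b) = 0.5 * (983/1664)^(1/-0.099) = 101.8730 cycles

101.8730 cycles


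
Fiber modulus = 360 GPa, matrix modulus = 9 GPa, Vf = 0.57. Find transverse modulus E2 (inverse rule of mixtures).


1/E2 = Vf/Ef + (1-Vf)/Em = 0.57/360 + 0.43/9
E2 = 20.26 GPa

20.26 GPa


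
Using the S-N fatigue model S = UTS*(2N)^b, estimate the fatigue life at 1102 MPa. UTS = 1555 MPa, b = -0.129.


N = 0.5 * (S/UTS)^(1/b) = 0.5 * (1102/1555)^(1/-0.129) = 7.2154 cycles

7.2154 cycles


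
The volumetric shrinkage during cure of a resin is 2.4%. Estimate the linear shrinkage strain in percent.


Linear shrinkage ≈ vol_shrink/3 = 2.4/3 = 0.8%

0.8%


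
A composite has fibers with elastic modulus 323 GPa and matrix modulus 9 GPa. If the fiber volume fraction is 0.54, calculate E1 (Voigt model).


E1 = Ef*Vf + Em*(1-Vf) = 323*0.54 + 9*0.46 = 178.56 GPa

178.56 GPa


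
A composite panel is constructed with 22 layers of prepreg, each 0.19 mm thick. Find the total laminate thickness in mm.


h = n * t_ply = 22 * 0.19 = 4.18 mm

4.18 mm


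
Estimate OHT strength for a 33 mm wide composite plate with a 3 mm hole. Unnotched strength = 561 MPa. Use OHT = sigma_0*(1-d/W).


OHT = sigma_0*(1-d/W) = 561*(1-3/33) = 510.0 MPa

510.0 MPa


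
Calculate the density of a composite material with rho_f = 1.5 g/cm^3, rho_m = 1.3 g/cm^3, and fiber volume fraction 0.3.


rho_c = rho_f*Vf + rho_m*(1-Vf) = 1.5*0.3 + 1.3*0.7 = 1.36 g/cm^3

1.36 g/cm^3


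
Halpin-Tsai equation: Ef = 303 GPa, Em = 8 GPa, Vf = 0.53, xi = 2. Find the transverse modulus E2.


eta = (Ef/Em - 1)/(Ef/Em + xi) = (37.875 - 1)/(37.875 + 2) = 0.9248
E2 = Em*(1+xi*eta*Vf)/(1-eta*Vf) = 31.07 GPa

31.07 GPa


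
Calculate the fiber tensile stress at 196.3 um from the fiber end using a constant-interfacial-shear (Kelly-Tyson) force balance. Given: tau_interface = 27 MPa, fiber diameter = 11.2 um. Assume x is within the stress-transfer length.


Force balance: sigma_f * (pi*d^2/4) = tau * (pi*d) * x  ->  sigma_f = 4 * tau * x / d
sigma_f = 4 * 27 * 196.3 / 11.2 = 1892.9 MPa

1892.9 MPa


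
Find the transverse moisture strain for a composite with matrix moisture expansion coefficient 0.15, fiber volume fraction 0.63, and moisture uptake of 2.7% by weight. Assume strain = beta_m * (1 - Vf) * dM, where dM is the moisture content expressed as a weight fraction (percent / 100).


dM = 2.7/100 = 0.027
strain = beta_m * (1-Vf) * dM = 0.15 * 0.37 * 0.027 = 0.0014985

0.0014985


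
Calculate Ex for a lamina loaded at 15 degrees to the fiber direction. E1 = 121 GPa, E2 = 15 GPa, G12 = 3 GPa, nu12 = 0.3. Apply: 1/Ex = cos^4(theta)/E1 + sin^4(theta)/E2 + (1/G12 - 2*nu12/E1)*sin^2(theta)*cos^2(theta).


cos^4(15) = 0.870513, sin^4(15) = 0.004487, sin^2(15)*cos^2(15) = 0.0625
1/G12 - 2*nu12/E1 = 1/3 - 2*0.3/121 = 0.328375 GPa^-1
1/Ex = 0.870513/121 + 0.004487/15 + 0.328375*0.0625 = 0.0280169 GPa^-1
Ex = 35.69 GPa

35.69 GPa


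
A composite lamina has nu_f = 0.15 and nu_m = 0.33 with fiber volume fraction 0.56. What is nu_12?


nu_12 = nu_f*Vf + nu_m*(1-Vf) = 0.15*0.56 + 0.33*0.44 = 0.2292

0.2292


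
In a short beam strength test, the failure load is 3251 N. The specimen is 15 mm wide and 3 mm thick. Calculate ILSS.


ILSS = 3F/(4bh) = 3*3251/(4*15*3) = 54.18 MPa

54.18 MPa


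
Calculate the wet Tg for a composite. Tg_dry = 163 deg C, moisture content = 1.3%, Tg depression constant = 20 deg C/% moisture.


Tg_wet = Tg_dry - k*moisture = 163 - 20*1.3 = 137.0 deg C

137.0 deg C


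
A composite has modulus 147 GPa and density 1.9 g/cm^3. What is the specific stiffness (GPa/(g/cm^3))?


Specific stiffness = E/rho = 147/1.9 = 77.4 GPa/(g/cm^3)

77.4 GPa/(g/cm^3)


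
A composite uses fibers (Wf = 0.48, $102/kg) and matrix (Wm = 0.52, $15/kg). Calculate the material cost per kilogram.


Cost = cost_f*Wf + cost_m*Wm = 102*0.48 + 15*0.52 = $56.76/kg

$56.76/kg


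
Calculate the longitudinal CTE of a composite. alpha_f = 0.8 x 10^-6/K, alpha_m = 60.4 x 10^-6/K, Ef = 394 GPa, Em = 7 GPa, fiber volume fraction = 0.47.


E1 = Ef*Vf + Em*(1-Vf) = 188.89
alpha_1 = (alpha_f*Ef*Vf + alpha_m*Em*(1-Vf))/E1 = 1.97 x 10^-6/K

1.97 x 10^-6/K


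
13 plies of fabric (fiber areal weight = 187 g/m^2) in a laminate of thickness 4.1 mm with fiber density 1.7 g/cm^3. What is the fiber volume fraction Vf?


Vf = n * FAW / (rho_f * h * 1000) = 13 * 187 / (1.7 * 4.1 * 1000) = 0.3488

0.3488


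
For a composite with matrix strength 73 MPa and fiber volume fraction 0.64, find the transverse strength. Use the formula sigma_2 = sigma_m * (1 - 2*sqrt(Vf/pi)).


factor = 1 - 2*sqrt(0.64/pi) = 0.0973
sigma_2 = 73 * 0.0973 = 7.1 MPa

7.1 MPa


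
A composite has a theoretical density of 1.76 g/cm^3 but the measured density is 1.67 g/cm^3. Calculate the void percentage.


Void% = (rho_theo - rho_actual)/rho_theo * 100 = (1.76 - 1.67)/1.76 * 100 = 5.11%

5.11%


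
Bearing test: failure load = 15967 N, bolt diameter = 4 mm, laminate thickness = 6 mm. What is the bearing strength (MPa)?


sigma_br = F/(d*h) = 15967/(4*6) = 665.3 MPa

665.3 MPa


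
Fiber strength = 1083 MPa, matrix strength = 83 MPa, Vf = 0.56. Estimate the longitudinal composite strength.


sigma_1 = sigma_f*Vf + sigma_m*(1-Vf) = 1083*0.56 + 83*0.44 = 643.0 MPa

643.0 MPa


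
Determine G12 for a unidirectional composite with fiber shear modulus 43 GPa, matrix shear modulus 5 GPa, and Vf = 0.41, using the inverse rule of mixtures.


1/G12 = Vf/Gf + (1-Vf)/Gm = 0.41/43 + 0.59/5
G12 = 7.84 GPa

7.84 GPa


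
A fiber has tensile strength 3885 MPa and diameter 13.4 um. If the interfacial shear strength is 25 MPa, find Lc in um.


Lc = sigma_f * d / (2 * tau_i) = 3885 * 13.4 / (2 * 25) = 1041.2 um

1041.2 um


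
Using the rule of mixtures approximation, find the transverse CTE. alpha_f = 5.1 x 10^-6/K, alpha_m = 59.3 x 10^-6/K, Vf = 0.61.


alpha_2 = alpha_f*Vf + alpha_m*(1-Vf) = 5.1*0.61 + 59.3*0.39 = 26.2 x 10^-6/K

26.2 x 10^-6/K


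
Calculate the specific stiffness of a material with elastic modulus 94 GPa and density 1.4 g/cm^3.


Specific stiffness = E/rho = 94/1.4 = 67.1 GPa/(g/cm^3)

67.1 GPa/(g/cm^3)


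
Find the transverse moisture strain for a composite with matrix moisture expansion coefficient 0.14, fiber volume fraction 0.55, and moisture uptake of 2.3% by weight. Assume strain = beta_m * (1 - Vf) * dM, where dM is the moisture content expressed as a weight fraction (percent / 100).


dM = 2.3/100 = 0.023
strain = beta_m * (1-Vf) * dM = 0.14 * 0.45 * 0.023 = 0.001449

0.001449


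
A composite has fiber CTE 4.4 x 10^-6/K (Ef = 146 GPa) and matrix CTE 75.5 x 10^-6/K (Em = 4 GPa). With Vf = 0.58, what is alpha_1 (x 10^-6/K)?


E1 = Ef*Vf + Em*(1-Vf) = 86.36
alpha_1 = (alpha_f*Ef*Vf + alpha_m*Em*(1-Vf))/E1 = 5.78 x 10^-6/K

5.78 x 10^-6/K


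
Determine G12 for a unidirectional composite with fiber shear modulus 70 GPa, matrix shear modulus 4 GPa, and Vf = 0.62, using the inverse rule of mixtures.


1/G12 = Vf/Gf + (1-Vf)/Gm = 0.62/70 + 0.38/4
G12 = 9.63 GPa

9.63 GPa


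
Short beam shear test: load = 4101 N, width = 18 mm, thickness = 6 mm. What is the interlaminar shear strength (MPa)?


ILSS = 3F/(4bh) = 3*4101/(4*18*6) = 28.48 MPa

28.48 MPa


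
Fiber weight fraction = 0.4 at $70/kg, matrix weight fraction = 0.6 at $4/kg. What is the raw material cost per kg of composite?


Cost = cost_f*Wf + cost_m*Wm = 70*0.4 + 4*0.6 = $30.4/kg

$30.4/kg


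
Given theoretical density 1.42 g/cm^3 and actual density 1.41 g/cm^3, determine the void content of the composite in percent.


Void% = (rho_theo - rho_actual)/rho_theo * 100 = (1.42 - 1.41)/1.42 * 100 = 0.7%

0.7%


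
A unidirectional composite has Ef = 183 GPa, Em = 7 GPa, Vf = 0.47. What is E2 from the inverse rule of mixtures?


1/E2 = Vf/Ef + (1-Vf)/Em = 0.47/183 + 0.53/7
E2 = 12.77 GPa

12.77 GPa


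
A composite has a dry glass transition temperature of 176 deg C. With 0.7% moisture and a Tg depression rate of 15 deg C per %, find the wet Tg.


Tg_wet = Tg_dry - k*moisture = 176 - 15*0.7 = 165.5 deg C

165.5 deg C
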